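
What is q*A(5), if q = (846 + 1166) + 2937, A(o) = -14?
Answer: -69286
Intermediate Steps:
q = 4949 (q = 2012 + 2937 = 4949)
q*A(5) = 4949*(-14) = -69286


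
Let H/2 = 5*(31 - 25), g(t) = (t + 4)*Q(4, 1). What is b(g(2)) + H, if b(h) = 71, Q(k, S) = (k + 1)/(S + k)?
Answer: 131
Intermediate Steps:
Q(k, S) = (1 + k)/(S + k)
g(t) = 4 + t (g(t) = (t + 4)*((1 + 4)/(1 + 4)) = (4 + t)*(5/5) = (4 + t)*((⅕)*5) = (4 + t)*1 = 4 + t)
H = 60 (H = 2*(5*(31 - 25)) = 2*(5*6) = 2*30 = 60)
b(g(2)) + H = 71 + 60 = 131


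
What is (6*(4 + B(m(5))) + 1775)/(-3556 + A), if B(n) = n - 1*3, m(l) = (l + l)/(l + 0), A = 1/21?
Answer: -37653/74675 ≈ -0.50422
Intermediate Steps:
A = 1/21 ≈ 0.047619
m(l) = 2 (m(l) = (2*l)/l = 2)
B(n) = -3 + n (B(n) = n - 3 = -3 + n)
(6*(4 + B(m(5))) + 1775)/(-3556 + A) = (6*(4 + (-3 + 2)) + 1775)/(-3556 + 1/21) = (6*(4 - 1) + 1775)/(-74675/21) = (6*3 + 1775)*(-21/74675) = (18 + 1775)*(-21/74675) = 1793*(-21/74675) = -37653/74675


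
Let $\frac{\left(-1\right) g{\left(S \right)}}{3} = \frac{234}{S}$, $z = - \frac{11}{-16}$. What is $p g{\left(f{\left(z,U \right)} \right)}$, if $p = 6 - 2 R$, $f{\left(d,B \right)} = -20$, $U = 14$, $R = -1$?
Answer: $\frac{1404}{5} \approx 280.8$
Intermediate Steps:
$z = \frac{11}{16}$ ($z = \left(-11\right) \left(- \frac{1}{16}\right) = \frac{11}{16} \approx 0.6875$)
$g{\left(S \right)} = - \frac{702}{S}$ ($g{\left(S \right)} = - 3 \frac{234}{S} = - \frac{702}{S}$)
$p = 8$ ($p = 6 - -2 = 6 + 2 = 8$)
$p g{\left(f{\left(z,U \right)} \right)} = 8 \left(- \frac{702}{-20}\right) = 8 \left(\left(-702\right) \left(- \frac{1}{20}\right)\right) = 8 \cdot \frac{351}{10} = \frac{1404}{5}$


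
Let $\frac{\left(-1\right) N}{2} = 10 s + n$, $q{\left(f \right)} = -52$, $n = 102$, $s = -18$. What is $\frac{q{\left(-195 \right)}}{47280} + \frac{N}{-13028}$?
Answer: $- \frac{503321}{38497740} \approx -0.013074$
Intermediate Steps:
$N = 156$ ($N = - 2 \left(10 \left(-18\right) + 102\right) = - 2 \left(-180 + 102\right) = \left(-2\right) \left(-78\right) = 156$)
$\frac{q{\left(-195 \right)}}{47280} + \frac{N}{-13028} = - \frac{52}{47280} + \frac{156}{-13028} = \left(-52\right) \frac{1}{47280} + 156 \left(- \frac{1}{13028}\right) = - \frac{13}{11820} - \frac{39}{3257} = - \frac{503321}{38497740}$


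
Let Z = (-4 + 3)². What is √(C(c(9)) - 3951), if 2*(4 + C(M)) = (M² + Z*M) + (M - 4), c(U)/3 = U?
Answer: I*√14262/2 ≈ 59.712*I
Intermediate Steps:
c(U) = 3*U
Z = 1 (Z = (-1)² = 1)
C(M) = -6 + M + M²/2 (C(M) = -4 + ((M² + 1*M) + (M - 4))/2 = -4 + ((M² + M) + (-4 + M))/2 = -4 + ((M + M²) + (-4 + M))/2 = -4 + (-4 + M² + 2*M)/2 = -4 + (-2 + M + M²/2) = -6 + M + M²/2)
√(C(c(9)) - 3951) = √((-6 + 3*9 + (3*9)²/2) - 3951) = √((-6 + 27 + (½)*27²) - 3951) = √((-6 + 27 + (½)*729) - 3951) = √((-6 + 27 + 729/2) - 3951) = √(771/2 - 3951) = √(-7131/2) = I*√14262/2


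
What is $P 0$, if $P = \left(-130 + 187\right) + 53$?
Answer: $0$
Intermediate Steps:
$P = 110$ ($P = 57 + 53 = 110$)
$P 0 = 110 \cdot 0 = 0$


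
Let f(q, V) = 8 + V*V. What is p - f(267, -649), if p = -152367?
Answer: -573576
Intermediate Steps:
f(q, V) = 8 + V²
p - f(267, -649) = -152367 - (8 + (-649)²) = -152367 - (8 + 421201) = -152367 - 1*421209 = -152367 - 421209 = -573576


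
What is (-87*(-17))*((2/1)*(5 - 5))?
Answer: 0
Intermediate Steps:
(-87*(-17))*((2/1)*(5 - 5)) = 1479*((2*1)*0) = 1479*(2*0) = 1479*0 = 0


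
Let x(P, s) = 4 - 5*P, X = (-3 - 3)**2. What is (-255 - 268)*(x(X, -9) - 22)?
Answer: 103554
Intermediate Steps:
X = 36 (X = (-6)**2 = 36)
(-255 - 268)*(x(X, -9) - 22) = (-255 - 268)*((4 - 5*36) - 22) = -523*((4 - 180) - 22) = -523*(-176 - 22) = -523*(-198) = 103554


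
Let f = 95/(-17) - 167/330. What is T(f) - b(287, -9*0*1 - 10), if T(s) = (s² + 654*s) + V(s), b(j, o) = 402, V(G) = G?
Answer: -137112086429/31472100 ≈ -4356.6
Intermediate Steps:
f = -34189/5610 (f = 95*(-1/17) - 167*1/330 = -95/17 - 167/330 = -34189/5610 ≈ -6.0943)
T(s) = s² + 655*s (T(s) = (s² + 654*s) + s = s² + 655*s)
T(f) - b(287, -9*0*1 - 10) = -34189*(655 - 34189/5610)/5610 - 1*402 = -34189/5610*3640361/5610 - 402 = -124460302229/31472100 - 402 = -137112086429/31472100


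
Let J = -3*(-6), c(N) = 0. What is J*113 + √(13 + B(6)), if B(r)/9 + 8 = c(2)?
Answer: 2034 + I*√59 ≈ 2034.0 + 7.6811*I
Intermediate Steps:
B(r) = -72 (B(r) = -72 + 9*0 = -72 + 0 = -72)
J = 18
J*113 + √(13 + B(6)) = 18*113 + √(13 - 72) = 2034 + √(-59) = 2034 + I*√59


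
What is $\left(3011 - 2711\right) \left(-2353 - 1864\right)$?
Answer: $-1265100$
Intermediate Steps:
$\left(3011 - 2711\right) \left(-2353 - 1864\right) = 300 \left(-4217\right) = -1265100$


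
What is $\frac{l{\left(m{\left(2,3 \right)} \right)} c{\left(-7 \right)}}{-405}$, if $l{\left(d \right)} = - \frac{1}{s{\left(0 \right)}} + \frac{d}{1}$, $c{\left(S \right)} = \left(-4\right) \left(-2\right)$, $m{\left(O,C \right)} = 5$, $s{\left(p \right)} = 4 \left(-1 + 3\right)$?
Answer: $- \frac{13}{135} \approx -0.096296$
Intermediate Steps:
$s{\left(p \right)} = 8$ ($s{\left(p \right)} = 4 \cdot 2 = 8$)
$c{\left(S \right)} = 8$
$l{\left(d \right)} = - \frac{1}{8} + d$ ($l{\left(d \right)} = - \frac{1}{8} + \frac{d}{1} = \left(-1\right) \frac{1}{8} + d 1 = - \frac{1}{8} + d$)
$\frac{l{\left(m{\left(2,3 \right)} \right)} c{\left(-7 \right)}}{-405} = \frac{\left(- \frac{1}{8} + 5\right) 8}{-405} = \frac{39}{8} \cdot 8 \left(- \frac{1}{405}\right) = 39 \left(- \frac{1}{405}\right) = - \frac{13}{135}$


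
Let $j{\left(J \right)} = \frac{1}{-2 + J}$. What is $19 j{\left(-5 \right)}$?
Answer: $- \frac{19}{7} \approx -2.7143$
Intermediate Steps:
$19 j{\left(-5 \right)} = \frac{19}{-2 - 5} = \frac{19}{-7} = 19 \left(- \frac{1}{7}\right) = - \frac{19}{7}$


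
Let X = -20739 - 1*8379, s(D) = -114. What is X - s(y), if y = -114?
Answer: -29004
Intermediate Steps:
X = -29118 (X = -20739 - 8379 = -29118)
X - s(y) = -29118 - 1*(-114) = -29118 + 114 = -29004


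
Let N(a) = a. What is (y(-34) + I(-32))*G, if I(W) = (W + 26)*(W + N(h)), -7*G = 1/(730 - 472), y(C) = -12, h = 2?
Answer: -4/43 ≈ -0.093023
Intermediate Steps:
G = -1/1806 (G = -1/(7*(730 - 472)) = -⅐/258 = -⅐*1/258 = -1/1806 ≈ -0.00055371)
I(W) = (2 + W)*(26 + W) (I(W) = (W + 26)*(W + 2) = (26 + W)*(2 + W) = (2 + W)*(26 + W))
(y(-34) + I(-32))*G = (-12 + (52 + (-32)² + 28*(-32)))*(-1/1806) = (-12 + (52 + 1024 - 896))*(-1/1806) = (-12 + 180)*(-1/1806) = 168*(-1/1806) = -4/43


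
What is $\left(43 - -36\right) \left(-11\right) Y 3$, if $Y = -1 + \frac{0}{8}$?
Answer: $2607$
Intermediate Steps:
$Y = -1$ ($Y = -1 + 0 \cdot \frac{1}{8} = -1 + 0 = -1$)
$\left(43 - -36\right) \left(-11\right) Y 3 = \left(43 - -36\right) \left(-11\right) \left(\left(-1\right) 3\right) = \left(43 + 36\right) \left(-11\right) \left(-3\right) = 79 \left(-11\right) \left(-3\right) = \left(-869\right) \left(-3\right) = 2607$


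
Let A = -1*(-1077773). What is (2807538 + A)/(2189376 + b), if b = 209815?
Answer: 3885311/2399191 ≈ 1.6194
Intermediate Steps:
A = 1077773
(2807538 + A)/(2189376 + b) = (2807538 + 1077773)/(2189376 + 209815) = 3885311/2399191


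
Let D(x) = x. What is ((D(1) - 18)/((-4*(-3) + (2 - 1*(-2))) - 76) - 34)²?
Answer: 4092529/3600 ≈ 1136.8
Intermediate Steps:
((D(1) - 18)/((-4*(-3) + (2 - 1*(-2))) - 76) - 34)² = ((1 - 18)/((-4*(-3) + (2 - 1*(-2))) - 76) - 34)² = (-17/((12 + (2 + 2)) - 76) - 34)² = (-17/((12 + 4) - 76) - 34)² = (-17/(16 - 76) - 34)² = (-17/(-60) - 34)² = (-17*(-1/60) - 34)² = (17/60 - 34)² = (-2023/60)² = 4092529/3600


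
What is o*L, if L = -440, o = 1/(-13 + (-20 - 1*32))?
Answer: 88/13 ≈ 6.7692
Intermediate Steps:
o = -1/65 (o = 1/(-13 + (-20 - 32)) = 1/(-13 - 52) = 1/(-65) = -1/65 ≈ -0.015385)
o*L = -1/65*(-440) = 88/13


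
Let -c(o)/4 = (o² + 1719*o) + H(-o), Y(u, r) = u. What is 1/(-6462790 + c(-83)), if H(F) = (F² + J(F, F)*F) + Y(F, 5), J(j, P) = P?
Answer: -1/5975082 ≈ -1.6736e-7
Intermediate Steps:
H(F) = F + 2*F² (H(F) = (F² + F*F) + F = (F² + F²) + F = 2*F² + F = F + 2*F²)
c(o) = -6876*o - 4*o² + 4*o*(1 - 2*o) (c(o) = -4*((o² + 1719*o) + (-o)*(1 + 2*(-o))) = -4*((o² + 1719*o) + (-o)*(1 - 2*o)) = -4*((o² + 1719*o) - o*(1 - 2*o)) = -4*(o² + 1719*o - o*(1 - 2*o)) = -6876*o - 4*o² + 4*o*(1 - 2*o))
1/(-6462790 + c(-83)) = 1/(-6462790 + 4*(-83)*(-1718 - 3*(-83))) = 1/(-6462790 + 4*(-83)*(-1718 + 249)) = 1/(-6462790 + 4*(-83)*(-1469)) = 1/(-6462790 + 487708) = 1/(-5975082) = -1/5975082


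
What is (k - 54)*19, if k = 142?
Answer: 1672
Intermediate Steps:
(k - 54)*19 = (142 - 54)*19 = 88*19 = 1672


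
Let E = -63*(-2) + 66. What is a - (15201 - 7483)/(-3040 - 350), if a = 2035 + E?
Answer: 3778624/1695 ≈ 2229.3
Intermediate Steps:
E = 192 (E = 126 + 66 = 192)
a = 2227 (a = 2035 + 192 = 2227)
a - (15201 - 7483)/(-3040 - 350) = 2227 - (15201 - 7483)/(-3040 - 350) = 2227 - 7718/(-3390) = 2227 - 7718*(-1)/3390 = 2227 - 1*(-3859/1695) = 2227 + 3859/1695 = 3778624/1695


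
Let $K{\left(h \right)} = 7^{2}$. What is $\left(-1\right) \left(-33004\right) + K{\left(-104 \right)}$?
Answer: $33053$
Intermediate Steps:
$K{\left(h \right)} = 49$
$\left(-1\right) \left(-33004\right) + K{\left(-104 \right)} = \left(-1\right) \left(-33004\right) + 49 = 33004 + 49 = 33053$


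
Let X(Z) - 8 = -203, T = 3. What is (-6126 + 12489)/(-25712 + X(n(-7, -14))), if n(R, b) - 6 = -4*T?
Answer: -909/3701 ≈ -0.24561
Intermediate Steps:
n(R, b) = -6 (n(R, b) = 6 - 4*3 = 6 - 12 = -6)
X(Z) = -195 (X(Z) = 8 - 203 = -195)
(-6126 + 12489)/(-25712 + X(n(-7, -14))) = (-6126 + 12489)/(-25712 - 195) = 6363/(-25907) = 6363*(-1/25907) = -909/3701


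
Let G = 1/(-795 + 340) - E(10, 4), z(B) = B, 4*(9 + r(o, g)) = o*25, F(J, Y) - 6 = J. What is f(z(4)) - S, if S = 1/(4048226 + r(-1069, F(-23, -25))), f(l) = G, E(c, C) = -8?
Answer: 8404084651/1050799295 ≈ 7.9978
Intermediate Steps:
F(J, Y) = 6 + J
r(o, g) = -9 + 25*o/4 (r(o, g) = -9 + (o*25)/4 = -9 + (25*o)/4 = -9 + 25*o/4)
G = 3639/455 (G = 1/(-795 + 340) - 1*(-8) = 1/(-455) + 8 = -1/455 + 8 = 3639/455 ≈ 7.9978)
f(l) = 3639/455
S = 4/16166143 (S = 1/(4048226 + (-9 + (25/4)*(-1069))) = 1/(4048226 + (-9 - 26725/4)) = 1/(4048226 - 26761/4) = 1/(16166143/4) = 4/16166143 ≈ 2.4743e-7)
f(z(4)) - S = 3639/455 - 1*4/16166143 = 3639/455 - 4/16166143 = 8404084651/1050799295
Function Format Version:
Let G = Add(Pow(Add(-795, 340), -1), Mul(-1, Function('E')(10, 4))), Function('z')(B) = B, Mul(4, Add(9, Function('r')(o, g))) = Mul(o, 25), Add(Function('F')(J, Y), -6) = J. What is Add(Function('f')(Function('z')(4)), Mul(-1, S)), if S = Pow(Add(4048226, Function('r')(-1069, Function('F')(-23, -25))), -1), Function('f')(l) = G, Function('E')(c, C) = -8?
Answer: Rational(8404084651, 1050799295) ≈ 7.9978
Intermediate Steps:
Function('F')(J, Y) = Add(6, J)
Function('r')(o, g) = Add(-9, Mul(Rational(25, 4), o)) (Function('r')(o, g) = Add(-9, Mul(Rational(1, 4), Mul(o, 25))) = Add(-9, Mul(Rational(1, 4), Mul(25, o))) = Add(-9, Mul(Rational(25, 4), o)))
G = Rational(3639, 455) (G = Add(Pow(Add(-795, 340), -1), Mul(-1, -8)) = Add(Pow(-455, -1), 8) = Add(Rational(-1, 455), 8) = Rational(3639, 455) ≈ 7.9978)
Function('f')(l) = Rational(3639, 455)
S = Rational(4, 16166143) (S = Pow(Add(4048226, Add(-9, Mul(Rational(25, 4), -1069))), -1) = Pow(Add(4048226, Add(-9, Rational(-26725, 4))), -1) = Pow(Add(4048226, Rational(-26761, 4)), -1) = Pow(Rational(16166143, 4), -1) = Rational(4, 16166143) ≈ 2.4743e-7)
Add(Function('f')(Function('z')(4)), Mul(-1, S)) = Add(Rational(3639, 455), Mul(-1, Rational(4, 16166143))) = Add(Rational(3639, 455), Rational(-4, 16166143)) = Rational(8404084651, 1050799295)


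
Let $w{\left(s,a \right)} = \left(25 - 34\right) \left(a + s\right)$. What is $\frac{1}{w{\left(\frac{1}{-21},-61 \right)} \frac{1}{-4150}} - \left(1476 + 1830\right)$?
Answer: $- \frac{6371963}{1923} \approx -3313.6$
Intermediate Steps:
$w{\left(s,a \right)} = - 9 a - 9 s$ ($w{\left(s,a \right)} = - 9 \left(a + s\right) = - 9 a - 9 s$)
$\frac{1}{w{\left(\frac{1}{-21},-61 \right)} \frac{1}{-4150}} - \left(1476 + 1830\right) = \frac{1}{\left(\left(-9\right) \left(-61\right) - \frac{9}{-21}\right) \frac{1}{-4150}} - \left(1476 + 1830\right) = \frac{1}{\left(549 - - \frac{3}{7}\right) \left(- \frac{1}{4150}\right)} - 3306 = \frac{1}{\left(549 + \frac{3}{7}\right) \left(- \frac{1}{4150}\right)} - 3306 = \frac{1}{\frac{3846}{7} \left(- \frac{1}{4150}\right)} - 3306 = \frac{1}{- \frac{1923}{14525}} - 3306 = - \frac{14525}{1923} - 3306 = - \frac{6371963}{1923}$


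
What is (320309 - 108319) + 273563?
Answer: 485553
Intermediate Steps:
(320309 - 108319) + 273563 = 211990 + 273563 = 485553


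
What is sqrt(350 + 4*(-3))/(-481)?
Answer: -sqrt(2)/37 ≈ -0.038222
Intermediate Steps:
sqrt(350 + 4*(-3))/(-481) = sqrt(350 - 12)*(-1/481) = sqrt(338)*(-1/481) = (13*sqrt(2))*(-1/481) = -sqrt(2)/37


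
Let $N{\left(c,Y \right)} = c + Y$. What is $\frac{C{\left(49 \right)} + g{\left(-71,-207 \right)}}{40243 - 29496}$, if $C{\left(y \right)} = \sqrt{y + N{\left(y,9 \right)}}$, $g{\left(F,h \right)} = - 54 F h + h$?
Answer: $- \frac{793845}{10747} + \frac{\sqrt{107}}{10747} \approx -73.866$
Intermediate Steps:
$g{\left(F,h \right)} = h - 54 F h$ ($g{\left(F,h \right)} = - 54 F h + h = h - 54 F h$)
$N{\left(c,Y \right)} = Y + c$
$C{\left(y \right)} = \sqrt{9 + 2 y}$ ($C{\left(y \right)} = \sqrt{y + \left(9 + y\right)} = \sqrt{9 + 2 y}$)
$\frac{C{\left(49 \right)} + g{\left(-71,-207 \right)}}{40243 - 29496} = \frac{\sqrt{9 + 2 \cdot 49} - 207 \left(1 - -3834\right)}{40243 - 29496} = \frac{\sqrt{9 + 98} - 207 \left(1 + 3834\right)}{10747} = \left(\sqrt{107} - 793845\right) \frac{1}{10747} = \left(-793845 + \sqrt{107}\right) \frac{1}{10747} = - \frac{793845}{10747} + \frac{\sqrt{107}}{10747}$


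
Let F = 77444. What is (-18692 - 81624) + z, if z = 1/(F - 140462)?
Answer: -6321713689/63018 ≈ -1.0032e+5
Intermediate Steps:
z = -1/63018 (z = 1/(77444 - 140462) = 1/(-63018) = -1/63018 ≈ -1.5868e-5)
(-18692 - 81624) + z = (-18692 - 81624) - 1/63018 = -100316 - 1/63018 = -6321713689/63018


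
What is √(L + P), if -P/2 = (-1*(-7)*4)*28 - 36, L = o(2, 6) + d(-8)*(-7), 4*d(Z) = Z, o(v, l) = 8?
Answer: I*√1474 ≈ 38.393*I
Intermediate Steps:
d(Z) = Z/4
L = 22 (L = 8 + ((¼)*(-8))*(-7) = 8 - 2*(-7) = 8 + 14 = 22)
P = -1496 (P = -2*((-1*(-7)*4)*28 - 36) = -2*((7*4)*28 - 36) = -2*(28*28 - 36) = -2*(784 - 36) = -2*748 = -1496)
√(L + P) = √(22 - 1496) = √(-1474) = I*√1474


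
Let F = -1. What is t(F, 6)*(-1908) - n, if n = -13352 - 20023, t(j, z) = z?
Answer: 21927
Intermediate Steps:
n = -33375
t(F, 6)*(-1908) - n = 6*(-1908) - 1*(-33375) = -11448 + 33375 = 21927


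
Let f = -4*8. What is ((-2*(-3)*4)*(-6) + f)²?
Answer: 30976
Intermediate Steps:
f = -32
((-2*(-3)*4)*(-6) + f)² = ((-2*(-3)*4)*(-6) - 32)² = ((6*4)*(-6) - 32)² = (24*(-6) - 32)² = (-144 - 32)² = (-176)² = 30976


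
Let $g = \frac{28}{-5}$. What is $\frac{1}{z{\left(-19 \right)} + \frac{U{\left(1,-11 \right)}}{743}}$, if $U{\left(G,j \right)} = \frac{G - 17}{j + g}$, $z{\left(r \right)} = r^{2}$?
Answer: $\frac{61669}{22262589} \approx 0.0027701$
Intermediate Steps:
$g = - \frac{28}{5}$ ($g = 28 \left(- \frac{1}{5}\right) = - \frac{28}{5} \approx -5.6$)
$U{\left(G,j \right)} = \frac{-17 + G}{- \frac{28}{5} + j}$ ($U{\left(G,j \right)} = \frac{G - 17}{j - \frac{28}{5}} = \frac{-17 + G}{- \frac{28}{5} + j}$)
$\frac{1}{z{\left(-19 \right)} + \frac{U{\left(1,-11 \right)}}{743}} = \frac{1}{\left(-19\right)^{2} + \frac{5 \frac{1}{-28 + 5 \left(-11\right)} \left(-17 + 1\right)}{743}} = \frac{1}{361 + 5 \frac{1}{-28 - 55} \left(-16\right) \frac{1}{743}} = \frac{1}{361 + 5 \frac{1}{-83} \left(-16\right) \frac{1}{743}} = \frac{1}{361 + 5 \left(- \frac{1}{83}\right) \left(-16\right) \frac{1}{743}} = \frac{1}{361 + \frac{80}{83} \cdot \frac{1}{743}} = \frac{1}{361 + \frac{80}{61669}} = \frac{1}{\frac{22262589}{61669}} = \frac{61669}{22262589}$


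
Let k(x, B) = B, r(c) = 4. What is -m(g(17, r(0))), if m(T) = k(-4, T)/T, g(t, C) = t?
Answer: -1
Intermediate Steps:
m(T) = 1 (m(T) = T/T = 1)
-m(g(17, r(0))) = -1*1 = -1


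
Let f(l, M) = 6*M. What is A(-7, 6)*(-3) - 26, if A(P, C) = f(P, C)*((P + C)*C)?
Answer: 622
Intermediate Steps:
A(P, C) = 6*C²*(C + P) (A(P, C) = (6*C)*((P + C)*C) = (6*C)*((C + P)*C) = (6*C)*(C*(C + P)) = 6*C²*(C + P))
A(-7, 6)*(-3) - 26 = (6*6²*(6 - 7))*(-3) - 26 = (6*36*(-1))*(-3) - 26 = -216*(-3) - 26 = 648 - 26 = 622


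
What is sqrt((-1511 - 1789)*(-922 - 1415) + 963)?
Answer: 9*sqrt(95223) ≈ 2777.2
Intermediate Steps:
sqrt((-1511 - 1789)*(-922 - 1415) + 963) = sqrt(-3300*(-2337) + 963) = sqrt(7712100 + 963) = sqrt(7713063) = 9*sqrt(95223)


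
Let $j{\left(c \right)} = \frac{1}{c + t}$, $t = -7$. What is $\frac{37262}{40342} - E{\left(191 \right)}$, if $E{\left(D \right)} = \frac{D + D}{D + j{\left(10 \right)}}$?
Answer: $- \frac{6210886}{5789077} \approx -1.0729$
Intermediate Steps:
$j{\left(c \right)} = \frac{1}{-7 + c}$ ($j{\left(c \right)} = \frac{1}{c - 7} = \frac{1}{-7 + c}$)
$E{\left(D \right)} = \frac{2 D}{\frac{1}{3} + D}$ ($E{\left(D \right)} = \frac{D + D}{D + \frac{1}{-7 + 10}} = \frac{2 D}{D + \frac{1}{3}} = \frac{2 D}{\frac{1}{3} + D}$)
$\frac{37262}{40342} - E{\left(191 \right)} = \frac{37262}{40342} - 6 \cdot 191 \frac{1}{1 + 3 \cdot 191} = 37262 \cdot \frac{1}{40342} - 6 \cdot 191 \frac{1}{1 + 573} = \frac{18631}{20171} - 6 \cdot 191 \cdot \frac{1}{574} = \frac{18631}{20171} - \frac{573}{287} = - \frac{6210886}{5789077}$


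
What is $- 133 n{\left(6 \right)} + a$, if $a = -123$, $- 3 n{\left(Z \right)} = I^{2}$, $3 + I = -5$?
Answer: $\frac{8143}{3} \approx 2714.3$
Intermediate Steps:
$I = -8$ ($I = -3 - 5 = -8$)
$n{\left(Z \right)} = - \frac{64}{3}$ ($n{\left(Z \right)} = - \frac{\left(-8\right)^{2}}{3} = \left(- \frac{1}{3}\right) 64 = - \frac{64}{3}$)
$- 133 n{\left(6 \right)} + a = \left(-133\right) \left(- \frac{64}{3}\right) - 123 = \frac{8512}{3} - 123 = \frac{8143}{3}$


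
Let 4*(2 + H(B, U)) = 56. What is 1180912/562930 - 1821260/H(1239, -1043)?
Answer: -128153465107/844395 ≈ -1.5177e+5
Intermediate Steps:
H(B, U) = 12 (H(B, U) = -2 + (1/4)*56 = -2 + 14 = 12)
1180912/562930 - 1821260/H(1239, -1043) = 1180912/562930 - 1821260/12 = 1180912*(1/562930) - 1821260*1/12 = 590456/281465 - 455315/3 = -128153465107/844395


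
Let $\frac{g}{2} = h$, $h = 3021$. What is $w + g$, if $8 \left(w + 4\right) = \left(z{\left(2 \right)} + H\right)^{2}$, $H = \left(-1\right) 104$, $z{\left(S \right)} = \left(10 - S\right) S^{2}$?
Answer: $6686$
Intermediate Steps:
$g = 6042$ ($g = 2 \cdot 3021 = 6042$)
$z{\left(S \right)} = S^{2} \left(10 - S\right)$
$H = -104$
$w = 644$ ($w = -4 + \frac{\left(2^{2} \left(10 - 2\right) - 104\right)^{2}}{8} = -4 + \frac{\left(4 \left(10 - 2\right) - 104\right)^{2}}{8} = -4 + \frac{\left(4 \cdot 8 - 104\right)^{2}}{8} = -4 + \frac{\left(32 - 104\right)^{2}}{8} = -4 + \frac{\left(-72\right)^{2}}{8} = -4 + \frac{1}{8} \cdot 5184 = -4 + 648 = 644$)
$w + g = 644 + 6042 = 6686$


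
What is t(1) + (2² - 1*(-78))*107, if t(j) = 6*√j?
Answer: 8780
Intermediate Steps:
t(1) + (2² - 1*(-78))*107 = 6*√1 + (2² - 1*(-78))*107 = 6*1 + (4 + 78)*107 = 6 + 82*107 = 6 + 8774 = 8780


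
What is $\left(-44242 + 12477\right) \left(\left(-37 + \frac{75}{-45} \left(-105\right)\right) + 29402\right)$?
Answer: $-938338100$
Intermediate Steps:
$\left(-44242 + 12477\right) \left(\left(-37 + \frac{75}{-45} \left(-105\right)\right) + 29402\right) = - 31765 \left(\left(-37 + 75 \left(- \frac{1}{45}\right) \left(-105\right)\right) + 29402\right) = - 31765 \left(\left(-37 - -175\right) + 29402\right) = - 31765 \left(\left(-37 + 175\right) + 29402\right) = - 31765 \left(138 + 29402\right) = \left(-31765\right) 29540 = -938338100$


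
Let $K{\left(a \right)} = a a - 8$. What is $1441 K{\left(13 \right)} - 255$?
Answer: $231746$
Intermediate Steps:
$K{\left(a \right)} = -8 + a^{2}$ ($K{\left(a \right)} = a^{2} - 8 = -8 + a^{2}$)
$1441 K{\left(13 \right)} - 255 = 1441 \left(-8 + 13^{2}\right) - 255 = 1441 \left(-8 + 169\right) - 255 = 1441 \cdot 161 - 255 = 232001 - 255 = 231746$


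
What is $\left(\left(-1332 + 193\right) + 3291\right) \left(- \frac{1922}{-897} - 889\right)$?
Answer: $- \frac{1711939672}{897} \approx -1.9085 \cdot 10^{6}$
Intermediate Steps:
$\left(\left(-1332 + 193\right) + 3291\right) \left(- \frac{1922}{-897} - 889\right) = \left(-1139 + 3291\right) \left(\left(-1922\right) \left(- \frac{1}{897}\right) - 889\right) = 2152 \left(\frac{1922}{897} - 889\right) = 2152 \left(- \frac{795511}{897}\right) = - \frac{1711939672}{897}$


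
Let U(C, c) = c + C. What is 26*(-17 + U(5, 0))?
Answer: -312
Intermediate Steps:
U(C, c) = C + c
26*(-17 + U(5, 0)) = 26*(-17 + (5 + 0)) = 26*(-17 + 5) = 26*(-12) = -312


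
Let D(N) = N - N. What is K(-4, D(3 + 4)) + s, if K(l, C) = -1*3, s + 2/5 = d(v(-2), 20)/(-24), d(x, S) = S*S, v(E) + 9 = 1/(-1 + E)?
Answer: -301/15 ≈ -20.067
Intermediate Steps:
v(E) = -9 + 1/(-1 + E)
d(x, S) = S²
D(N) = 0
s = -256/15 (s = -⅖ + 20²/(-24) = -⅖ + 400*(-1/24) = -⅖ - 50/3 = -256/15 ≈ -17.067)
K(l, C) = -3
K(-4, D(3 + 4)) + s = -3 - 256/15 = -301/15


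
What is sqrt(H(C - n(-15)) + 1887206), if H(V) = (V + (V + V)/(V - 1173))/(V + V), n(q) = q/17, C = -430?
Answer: sqrt(349982301881553)/13618 ≈ 1373.8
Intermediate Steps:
n(q) = q/17 (n(q) = q*(1/17) = q/17)
H(V) = (V + 2*V/(-1173 + V))/(2*V) (H(V) = (V + (2*V)/(-1173 + V))/((2*V)) = (V + 2*V/(-1173 + V))*(1/(2*V)) = (V + 2*V/(-1173 + V))/(2*V))
sqrt(H(C - n(-15)) + 1887206) = sqrt((-1171 + (-430 - (-15)/17))/(2*(-1173 + (-430 - (-15)/17))) + 1887206) = sqrt((-1171 + (-430 - 1*(-15/17)))/(2*(-1173 + (-430 - 1*(-15/17)))) + 1887206) = sqrt((-1171 + (-430 + 15/17))/(2*(-1173 + (-430 + 15/17))) + 1887206) = sqrt((-1171 - 7295/17)/(2*(-1173 - 7295/17)) + 1887206) = sqrt((1/2)*(-27202/17)/(-27236/17) + 1887206) = sqrt((1/2)*(-17/27236)*(-27202/17) + 1887206) = sqrt(13601/27236 + 1887206) = sqrt(51399956217/27236) = sqrt(349982301881553)/13618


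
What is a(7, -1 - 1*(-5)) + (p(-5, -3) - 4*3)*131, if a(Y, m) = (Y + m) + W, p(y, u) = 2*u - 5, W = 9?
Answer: -2993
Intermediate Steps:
p(y, u) = -5 + 2*u
a(Y, m) = 9 + Y + m (a(Y, m) = (Y + m) + 9 = 9 + Y + m)
a(7, -1 - 1*(-5)) + (p(-5, -3) - 4*3)*131 = (9 + 7 + (-1 - 1*(-5))) + ((-5 + 2*(-3)) - 4*3)*131 = (9 + 7 + (-1 + 5)) + ((-5 - 6) - 12)*131 = (9 + 7 + 4) + (-11 - 12)*131 = 20 - 23*131 = 20 - 3013 = -2993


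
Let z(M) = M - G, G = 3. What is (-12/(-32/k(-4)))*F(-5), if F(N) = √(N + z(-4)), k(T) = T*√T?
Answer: 6*√3 ≈ 10.392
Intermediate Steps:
z(M) = -3 + M (z(M) = M - 1*3 = M - 3 = -3 + M)
k(T) = T^(3/2)
F(N) = √(-7 + N) (F(N) = √(N + (-3 - 4)) = √(N - 7) = √(-7 + N))
(-12/(-32/k(-4)))*F(-5) = (-12/(-32*I/8))*√(-7 - 5) = (-12/(-32*I/8))*√(-12) = (-12/(-4*I))*(2*I*√3) = ((I/4)*(-12))*(2*I*√3) = (-3*I)*(2*I*√3) = 6*√3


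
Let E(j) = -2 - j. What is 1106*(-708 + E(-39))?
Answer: -742126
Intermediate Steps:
1106*(-708 + E(-39)) = 1106*(-708 + (-2 - 1*(-39))) = 1106*(-708 + (-2 + 39)) = 1106*(-708 + 37) = 1106*(-671) = -742126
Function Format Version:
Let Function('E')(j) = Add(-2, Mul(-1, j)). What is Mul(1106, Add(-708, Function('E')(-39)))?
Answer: -742126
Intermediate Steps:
Mul(1106, Add(-708, Function('E')(-39))) = Mul(1106, Add(-708, Add(-2, Mul(-1, -39)))) = Mul(1106, Add(-708, Add(-2, 39))) = Mul(1106, Add(-708, 37)) = Mul(1106, -671) = -742126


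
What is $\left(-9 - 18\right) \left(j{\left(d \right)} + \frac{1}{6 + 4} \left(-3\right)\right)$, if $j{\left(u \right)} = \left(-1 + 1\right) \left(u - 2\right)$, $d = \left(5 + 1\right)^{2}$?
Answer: $\frac{81}{10} \approx 8.1$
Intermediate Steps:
$d = 36$ ($d = 6^{2} = 36$)
$j{\left(u \right)} = 0$ ($j{\left(u \right)} = 0 \left(-2 + u\right) = 0$)
$\left(-9 - 18\right) \left(j{\left(d \right)} + \frac{1}{6 + 4} \left(-3\right)\right) = \left(-9 - 18\right) \left(0 + \frac{1}{6 + 4} \left(-3\right)\right) = - 27 \left(0 + \frac{1}{10} \left(-3\right)\right) = - 27 \left(0 - \frac{3}{10}\right) = \left(-27\right) \left(- \frac{3}{10}\right) = \frac{81}{10}$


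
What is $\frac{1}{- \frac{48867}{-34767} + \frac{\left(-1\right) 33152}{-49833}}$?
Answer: $\frac{27500697}{56948965} \approx 0.4829$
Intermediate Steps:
$\frac{1}{- \frac{48867}{-34767} + \frac{\left(-1\right) 33152}{-49833}} = \frac{1}{\left(-48867\right) \left(- \frac{1}{34767}\right) - - \frac{4736}{7119}} = \frac{1}{\frac{16289}{11589} + \frac{4736}{7119}} = \frac{1}{\frac{56948965}{27500697}} = \frac{27500697}{56948965}$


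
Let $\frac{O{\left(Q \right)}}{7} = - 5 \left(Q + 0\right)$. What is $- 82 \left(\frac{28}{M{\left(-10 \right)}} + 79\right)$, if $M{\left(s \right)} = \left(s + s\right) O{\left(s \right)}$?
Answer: $- \frac{809709}{125} \approx -6477.7$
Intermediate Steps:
$O{\left(Q \right)} = - 35 Q$ ($O{\left(Q \right)} = 7 \left(- 5 \left(Q + 0\right)\right) = 7 \left(- 5 Q\right) = - 35 Q$)
$M{\left(s \right)} = - 70 s^{2}$ ($M{\left(s \right)} = \left(s + s\right) \left(- 35 s\right) = 2 s \left(- 35 s\right) = - 70 s^{2}$)
$- 82 \left(\frac{28}{M{\left(-10 \right)}} + 79\right) = - 82 \left(\frac{28}{\left(-70\right) \left(-10\right)^{2}} + 79\right) = - 82 \left(\frac{28}{\left(-70\right) 100} + 79\right) = - 82 \left(\frac{28}{-7000} + 79\right) = - 82 \left(28 \left(- \frac{1}{7000}\right) + 79\right) = - 82 \left(- \frac{1}{250} + 79\right) = \left(-82\right) \frac{19749}{250} = - \frac{809709}{125}$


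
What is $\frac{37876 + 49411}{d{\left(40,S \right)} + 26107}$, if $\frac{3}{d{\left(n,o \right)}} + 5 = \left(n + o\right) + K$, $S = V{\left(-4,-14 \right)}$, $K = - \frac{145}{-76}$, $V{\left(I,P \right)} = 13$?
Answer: $\frac{331079591}{99024079} \approx 3.3434$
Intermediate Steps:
$K = \frac{145}{76}$ ($K = \left(-145\right) \left(- \frac{1}{76}\right) = \frac{145}{76} \approx 1.9079$)
$S = 13$
$d{\left(n,o \right)} = \frac{3}{- \frac{235}{76} + n + o}$ ($d{\left(n,o \right)} = \frac{3}{-5 + \left(\left(n + o\right) + \frac{145}{76}\right)} = \frac{3}{-5 + \left(\frac{145}{76} + n + o\right)} = \frac{3}{- \frac{235}{76} + n + o}$)
$\frac{37876 + 49411}{d{\left(40,S \right)} + 26107} = \frac{37876 + 49411}{\frac{228}{-235 + 76 \cdot 40 + 76 \cdot 13} + 26107} = \frac{87287}{\frac{228}{-235 + 3040 + 988} + 26107} = \frac{87287}{\frac{228}{3793} + 26107} = \frac{87287}{\frac{99024079}{3793}} = 87287 \cdot \frac{3793}{99024079} = \frac{331079591}{99024079}$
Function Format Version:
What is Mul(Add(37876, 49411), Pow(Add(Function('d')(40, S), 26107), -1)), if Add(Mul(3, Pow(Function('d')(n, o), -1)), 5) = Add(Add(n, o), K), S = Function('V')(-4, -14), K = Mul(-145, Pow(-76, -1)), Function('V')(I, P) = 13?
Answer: Rational(331079591, 99024079) ≈ 3.3434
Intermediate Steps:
K = Rational(145, 76) (K = Mul(-145, Rational(-1, 76)) = Rational(145, 76) ≈ 1.9079)
S = 13
Function('d')(n, o) = Mul(3, Pow(Add(Rational(-235, 76), n, o), -1)) (Function('d')(n, o) = Mul(3, Pow(Add(-5, Add(Add(n, o), Rational(145, 76))), -1)) = Mul(3, Pow(Add(-5, Add(Rational(145, 76), n, o)), -1)) = Mul(3, Pow(Add(Rational(-235, 76), n, o), -1)))
Mul(Add(37876, 49411), Pow(Add(Function('d')(40, S), 26107), -1)) = Mul(Add(37876, 49411), Pow(Add(Mul(228, Pow(Add(-235, Mul(76, 40), Mul(76, 13)), -1)), 26107), -1)) = Mul(87287, Pow(Add(Mul(228, Pow(Add(-235, 3040, 988), -1)), 26107), -1)) = Mul(87287, Pow(Add(Mul(228, Pow(3793, -1)), 26107), -1)) = Mul(87287, Pow(Add(Mul(228, Rational(1, 3793)), 26107), -1)) = Mul(87287, Pow(Add(Rational(228, 3793), 26107), -1)) = Mul(87287, Pow(Rational(99024079, 3793), -1)) = Mul(87287, Rational(3793, 99024079)) = Rational(331079591, 99024079)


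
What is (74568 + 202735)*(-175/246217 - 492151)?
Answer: -33602452505645426/246217 ≈ -1.3647e+11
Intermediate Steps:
(74568 + 202735)*(-175/246217 - 492151) = 277303*(-175*1/246217 - 492151) = 277303*(-175/246217 - 492151) = 277303*(-121175942942/246217) = -33602452505645426/246217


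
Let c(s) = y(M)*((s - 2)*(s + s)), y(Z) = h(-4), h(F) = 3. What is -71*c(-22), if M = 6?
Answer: -224928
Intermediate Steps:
y(Z) = 3
c(s) = 6*s*(-2 + s) (c(s) = 3*((s - 2)*(s + s)) = 3*((-2 + s)*(2*s)) = 3*(2*s*(-2 + s)) = 6*s*(-2 + s))
-71*c(-22) = -426*(-22)*(-2 - 22) = -426*(-22)*(-24) = -71*3168 = -224928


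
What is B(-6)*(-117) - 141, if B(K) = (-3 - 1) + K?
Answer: 1029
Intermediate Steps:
B(K) = -4 + K
B(-6)*(-117) - 141 = (-4 - 6)*(-117) - 141 = -10*(-117) - 141 = 1170 - 141 = 1029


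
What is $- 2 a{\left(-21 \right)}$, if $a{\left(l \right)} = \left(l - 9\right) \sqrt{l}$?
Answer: $60 i \sqrt{21} \approx 274.95 i$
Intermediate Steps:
$a{\left(l \right)} = \sqrt{l} \left(-9 + l\right)$ ($a{\left(l \right)} = \left(-9 + l\right) \sqrt{l} = \sqrt{l} \left(-9 + l\right)$)
$- 2 a{\left(-21 \right)} = - 2 \sqrt{-21} \left(-9 - 21\right) = - 2 i \sqrt{21} \left(-30\right) = - 2 \left(- 30 i \sqrt{21}\right) = 60 i \sqrt{21}$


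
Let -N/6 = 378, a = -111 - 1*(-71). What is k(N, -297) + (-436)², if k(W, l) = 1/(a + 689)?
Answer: 123372305/649 ≈ 1.9010e+5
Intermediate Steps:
a = -40 (a = -111 + 71 = -40)
N = -2268 (N = -6*378 = -2268)
k(W, l) = 1/649 (k(W, l) = 1/(-40 + 689) = 1/649)
k(N, -297) + (-436)² = 1/649 + (-436)² = 1/649 + 190096 = 123372305/649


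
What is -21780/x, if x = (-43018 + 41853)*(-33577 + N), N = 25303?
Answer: -726/321307 ≈ -0.0022595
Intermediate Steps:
x = 9639210 (x = (-43018 + 41853)*(-33577 + 25303) = -1165*(-8274) = 9639210)
-21780/x = -21780/9639210 = -21780*1/9639210 = -726/321307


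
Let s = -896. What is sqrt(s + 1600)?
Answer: 8*sqrt(11) ≈ 26.533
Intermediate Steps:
sqrt(s + 1600) = sqrt(-896 + 1600) = sqrt(704) = 8*sqrt(11)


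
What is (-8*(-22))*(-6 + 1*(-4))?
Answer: -1760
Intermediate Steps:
(-8*(-22))*(-6 + 1*(-4)) = 176*(-6 - 4) = 176*(-10) = -1760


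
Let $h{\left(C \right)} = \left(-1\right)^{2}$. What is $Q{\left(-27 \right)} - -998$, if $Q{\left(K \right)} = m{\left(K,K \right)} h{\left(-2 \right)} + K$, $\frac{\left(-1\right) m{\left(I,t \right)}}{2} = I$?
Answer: $1025$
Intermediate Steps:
$m{\left(I,t \right)} = - 2 I$
$h{\left(C \right)} = 1$
$Q{\left(K \right)} = - K$ ($Q{\left(K \right)} = - 2 K 1 + K = - 2 K + K = - K$)
$Q{\left(-27 \right)} - -998 = \left(-1\right) \left(-27\right) - -998 = 27 + 998 = 1025$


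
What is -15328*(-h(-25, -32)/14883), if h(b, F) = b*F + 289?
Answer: 45984/41 ≈ 1121.6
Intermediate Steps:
h(b, F) = 289 + F*b (h(b, F) = F*b + 289 = 289 + F*b)
-15328*(-h(-25, -32)/14883) = -15328/((-14883/(289 - 32*(-25)))) = -15328/((-14883/(289 + 800))) = -15328/((-14883/1089)) = -15328/((-14883*1/1089)) = -15328/(-41/3) = -15328*(-3/41) = 45984/41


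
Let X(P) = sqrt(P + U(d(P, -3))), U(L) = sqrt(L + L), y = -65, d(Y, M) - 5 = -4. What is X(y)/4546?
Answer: sqrt(-65 + sqrt(2))/4546 ≈ 0.0017541*I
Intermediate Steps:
d(Y, M) = 1 (d(Y, M) = 5 - 4 = 1)
U(L) = sqrt(2)*sqrt(L) (U(L) = sqrt(2*L) = sqrt(2)*sqrt(L))
X(P) = sqrt(P + sqrt(2)) (X(P) = sqrt(P + sqrt(2)*sqrt(1)) = sqrt(P + sqrt(2)*1) = sqrt(P + sqrt(2)))
X(y)/4546 = sqrt(-65 + sqrt(2))/4546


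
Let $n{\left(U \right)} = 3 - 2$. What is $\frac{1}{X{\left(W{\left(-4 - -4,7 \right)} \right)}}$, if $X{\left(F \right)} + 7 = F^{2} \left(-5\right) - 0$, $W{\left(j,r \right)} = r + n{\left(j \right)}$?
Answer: $- \frac{1}{327} \approx -0.0030581$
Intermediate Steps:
$n{\left(U \right)} = 1$
$W{\left(j,r \right)} = 1 + r$ ($W{\left(j,r \right)} = r + 1 = 1 + r$)
$X{\left(F \right)} = -7 - 5 F^{2}$ ($X{\left(F \right)} = -7 + \left(F^{2} \left(-5\right) - 0\right) = -7 + \left(- 5 F^{2} + 0\right) = -7 - 5 F^{2}$)
$\frac{1}{X{\left(W{\left(-4 - -4,7 \right)} \right)}} = \frac{1}{-7 - 5 \left(1 + 7\right)^{2}} = \frac{1}{-7 - 5 \cdot 8^{2}} = \frac{1}{-7 - 320} = \frac{1}{-327} = - \frac{1}{327}$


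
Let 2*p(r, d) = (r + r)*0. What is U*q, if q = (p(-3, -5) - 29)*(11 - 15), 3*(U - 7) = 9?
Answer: 1160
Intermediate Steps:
p(r, d) = 0 (p(r, d) = ((r + r)*0)/2 = ((2*r)*0)/2 = (1/2)*0 = 0)
U = 10 (U = 7 + (1/3)*9 = 7 + 3 = 10)
q = 116 (q = (0 - 29)*(11 - 15) = -29*(-4) = 116)
U*q = 10*116 = 1160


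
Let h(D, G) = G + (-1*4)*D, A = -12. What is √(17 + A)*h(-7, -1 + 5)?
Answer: 32*√5 ≈ 71.554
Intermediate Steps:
h(D, G) = G - 4*D
√(17 + A)*h(-7, -1 + 5) = √(17 - 12)*((-1 + 5) - 4*(-7)) = √5*(4 + 28) = √5*32 = 32*√5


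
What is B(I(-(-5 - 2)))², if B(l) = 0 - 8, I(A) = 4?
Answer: 64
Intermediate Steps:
B(l) = -8
B(I(-(-5 - 2)))² = (-8)² = 64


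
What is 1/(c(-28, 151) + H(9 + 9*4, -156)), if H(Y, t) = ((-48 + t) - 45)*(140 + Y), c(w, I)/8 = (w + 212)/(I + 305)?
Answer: -57/2625521 ≈ -2.1710e-5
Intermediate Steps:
c(w, I) = 8*(212 + w)/(305 + I) (c(w, I) = 8*((w + 212)/(I + 305)) = 8*((212 + w)/(305 + I)) = 8*(212 + w)/(305 + I))
H(Y, t) = (-93 + t)*(140 + Y)
1/(c(-28, 151) + H(9 + 9*4, -156)) = 1/(8*(212 - 28)/(305 + 151) + (-13020 - 93*(9 + 9*4) + 140*(-156) + (9 + 9*4)*(-156))) = 1/(8*184/456 + (-13020 - 93*(9 + 36) - 21840 + (9 + 36)*(-156))) = 1/(8*(1/456)*184 + (-13020 - 93*45 - 21840 + 45*(-156))) = 1/(184/57 + (-13020 - 4185 - 21840 - 7020)) = 1/(184/57 - 46065) = 1/(-2625521/57) = -57/2625521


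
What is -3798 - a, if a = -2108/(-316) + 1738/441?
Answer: -132688231/34839 ≈ -3808.6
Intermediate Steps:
a = 369709/34839 (a = -2108*(-1/316) + 1738*(1/441) = 527/79 + 1738/441 = 369709/34839 ≈ 10.612)
-3798 - a = -3798 - 1*369709/34839 = -3798 - 369709/34839 = -132688231/34839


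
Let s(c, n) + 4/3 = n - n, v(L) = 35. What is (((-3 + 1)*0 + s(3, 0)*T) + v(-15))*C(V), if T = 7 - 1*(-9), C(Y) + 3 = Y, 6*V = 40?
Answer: 451/9 ≈ 50.111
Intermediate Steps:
V = 20/3 (V = (⅙)*40 = 20/3 ≈ 6.6667)
C(Y) = -3 + Y
T = 16 (T = 7 + 9 = 16)
s(c, n) = -4/3 (s(c, n) = -4/3 + (n - n) = -4/3 + 0 = -4/3)
(((-3 + 1)*0 + s(3, 0)*T) + v(-15))*C(V) = (((-3 + 1)*0 - 4/3*16) + 35)*(-3 + 20/3) = ((-2*0 - 64/3) + 35)*(11/3) = ((0 - 64/3) + 35)*(11/3) = (-64/3 + 35)*(11/3) = (41/3)*(11/3) = 451/9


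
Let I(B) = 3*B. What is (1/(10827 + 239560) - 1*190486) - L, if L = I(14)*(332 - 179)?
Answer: -49304204943/250387 ≈ -1.9691e+5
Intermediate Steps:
L = 6426 (L = (3*14)*(332 - 179) = 42*153 = 6426)
(1/(10827 + 239560) - 1*190486) - L = (1/(10827 + 239560) - 1*190486) - 1*6426 = (1/250387 - 190486) - 6426 = -47695218081/250387 - 6426 = -49304204943/250387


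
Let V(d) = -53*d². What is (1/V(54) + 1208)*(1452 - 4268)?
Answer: -131432564032/38637 ≈ -3.4017e+6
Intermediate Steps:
(1/V(54) + 1208)*(1452 - 4268) = (1/(-53*54²) + 1208)*(1452 - 4268) = (1/(-53*2916) + 1208)*(-2816) = (1/(-154548) + 1208)*(-2816) = (-1/154548 + 1208)*(-2816) = (186693983/154548)*(-2816) = -131432564032/38637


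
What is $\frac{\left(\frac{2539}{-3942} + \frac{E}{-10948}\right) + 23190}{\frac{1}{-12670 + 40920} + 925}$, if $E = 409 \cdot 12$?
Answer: $\frac{3533948075334875}{140968352188377} \approx 25.069$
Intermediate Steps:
$E = 4908$
$\frac{\left(\frac{2539}{-3942} + \frac{E}{-10948}\right) + 23190}{\frac{1}{-12670 + 40920} + 925} = \frac{\left(\frac{2539}{-3942} + \frac{4908}{-10948}\right) + 23190}{\frac{1}{-12670 + 40920} + 925} = \frac{\left(2539 \left(- \frac{1}{3942}\right) + 4908 \left(- \frac{1}{10948}\right)\right) + 23190}{\frac{1}{28250} + 925} = \frac{\left(- \frac{2539}{3942} - \frac{1227}{2737}\right) + 23190}{\frac{1}{28250} + 925} = \frac{- \frac{11786077}{10789254} + 23190}{\frac{26131251}{28250}} = \frac{250191014183}{10789254} \cdot \frac{28250}{26131251} = \frac{3533948075334875}{140968352188377}$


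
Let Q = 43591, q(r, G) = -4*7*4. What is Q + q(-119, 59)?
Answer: 43479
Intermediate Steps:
q(r, G) = -112 (q(r, G) = -28*4 = -112)
Q + q(-119, 59) = 43591 - 112 = 43479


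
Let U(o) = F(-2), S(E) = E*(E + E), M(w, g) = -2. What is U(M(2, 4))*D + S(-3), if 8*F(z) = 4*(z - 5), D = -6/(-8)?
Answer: 123/8 ≈ 15.375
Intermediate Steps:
D = ¾ (D = -6*(-⅛) = ¾ ≈ 0.75000)
S(E) = 2*E² (S(E) = E*(2*E) = 2*E²)
F(z) = -5/2 + z/2 (F(z) = (4*(z - 5))/8 = (4*(-5 + z))/8 = (-20 + 4*z)/8 = -5/2 + z/2)
U(o) = -7/2 (U(o) = -5/2 + (½)*(-2) = -5/2 - 1 = -7/2)
U(M(2, 4))*D + S(-3) = -7/2*¾ + 2*(-3)² = -21/8 + 2*9 = -21/8 + 18 = 123/8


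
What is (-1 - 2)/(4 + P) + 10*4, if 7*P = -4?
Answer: 313/8 ≈ 39.125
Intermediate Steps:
P = -4/7 (P = (1/7)*(-4) = -4/7 ≈ -0.57143)
(-1 - 2)/(4 + P) + 10*4 = (-1 - 2)/(4 - 4/7) + 10*4 = -3/24/7 + 40 = -3*7/24 + 40 = -7/8 + 40 = 313/8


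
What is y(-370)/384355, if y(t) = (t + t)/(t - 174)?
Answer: 37/10454456 ≈ 3.5392e-6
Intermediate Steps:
y(t) = 2*t/(-174 + t) (y(t) = (2*t)/(-174 + t) = 2*t/(-174 + t))
y(-370)/384355 = (2*(-370)/(-174 - 370))/384355 = (2*(-370)/(-544))*(1/384355) = (2*(-370)*(-1/544))*(1/384355) = (185/136)*(1/384355) = 37/10454456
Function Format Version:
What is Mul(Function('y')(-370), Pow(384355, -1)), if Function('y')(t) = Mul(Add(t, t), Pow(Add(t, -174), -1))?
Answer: Rational(37, 10454456) ≈ 3.5392e-6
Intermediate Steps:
Function('y')(t) = Mul(2, t, Pow(Add(-174, t), -1)) (Function('y')(t) = Mul(Mul(2, t), Pow(Add(-174, t), -1)) = Mul(2, t, Pow(Add(-174, t), -1)))
Mul(Function('y')(-370), Pow(384355, -1)) = Mul(Mul(2, -370, Pow(Add(-174, -370), -1)), Pow(384355, -1)) = Mul(Mul(2, -370, Pow(-544, -1)), Rational(1, 384355)) = Mul(Mul(2, -370, Rational(-1, 544)), Rational(1, 384355)) = Mul(Rational(185, 136), Rational(1, 384355)) = Rational(37, 10454456)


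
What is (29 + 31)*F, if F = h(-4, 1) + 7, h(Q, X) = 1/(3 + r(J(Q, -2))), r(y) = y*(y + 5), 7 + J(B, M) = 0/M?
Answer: 7200/17 ≈ 423.53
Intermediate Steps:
J(B, M) = -7 (J(B, M) = -7 + 0/M = -7 + 0 = -7)
r(y) = y*(5 + y)
h(Q, X) = 1/17 (h(Q, X) = 1/(3 - 7*(5 - 7)) = 1/(3 - 7*(-2)) = 1/(3 + 14) = 1/17)
F = 120/17 (F = 1/17 + 7 = 120/17 ≈ 7.0588)
(29 + 31)*F = (29 + 31)*(120/17) = 60*(120/17) = 7200/17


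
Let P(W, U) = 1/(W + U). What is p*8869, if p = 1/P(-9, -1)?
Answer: -88690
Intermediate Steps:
P(W, U) = 1/(U + W)
p = -10 (p = 1/(1/(-1 - 9)) = 1/(1/(-10)) = 1/(-⅒) = -10)
p*8869 = -10*8869 = -88690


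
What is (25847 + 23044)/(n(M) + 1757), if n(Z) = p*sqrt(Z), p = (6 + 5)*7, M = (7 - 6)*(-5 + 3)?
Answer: 4090547/147567 - 179267*I*sqrt(2)/147567 ≈ 27.72 - 1.718*I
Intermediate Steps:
M = -2 (M = 1*(-2) = -2)
p = 77 (p = 11*7 = 77)
n(Z) = 77*sqrt(Z)
(25847 + 23044)/(n(M) + 1757) = (25847 + 23044)/(77*sqrt(-2) + 1757) = 48891/(77*(I*sqrt(2)) + 1757) = 48891/(77*I*sqrt(2) + 1757) = 48891/(1757 + 77*I*sqrt(2))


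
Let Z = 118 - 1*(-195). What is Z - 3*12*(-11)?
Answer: 709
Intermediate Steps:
Z = 313 (Z = 118 + 195 = 313)
Z - 3*12*(-11) = 313 - 3*12*(-11) = 313 - 36*(-11) = 313 - 1*(-396) = 313 + 396 = 709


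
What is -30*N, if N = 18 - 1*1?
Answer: -510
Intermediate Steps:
N = 17 (N = 18 - 1 = 17)
-30*N = -30*17 = -510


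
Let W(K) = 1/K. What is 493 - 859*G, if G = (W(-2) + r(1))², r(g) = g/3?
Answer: 16889/36 ≈ 469.14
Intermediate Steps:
r(g) = g/3 (r(g) = g*(⅓) = g/3)
G = 1/36 (G = (1/(-2) + (⅓)*1)² = (-½ + ⅓)² = (-⅙)² = 1/36 ≈ 0.027778)
493 - 859*G = 493 - 859*1/36 = 493 - 859/36 = 16889/36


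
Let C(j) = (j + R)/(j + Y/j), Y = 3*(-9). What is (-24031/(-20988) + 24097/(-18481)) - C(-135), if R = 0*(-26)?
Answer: -151678861175/130715299836 ≈ -1.1604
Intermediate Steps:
Y = -27
R = 0
C(j) = j/(j - 27/j) (C(j) = (j + 0)/(j - 27/j) = j/(j - 27/j))
(-24031/(-20988) + 24097/(-18481)) - C(-135) = (-24031/(-20988) + 24097/(-18481)) - (-135)**2/(-27 + (-135)**2) = (-24031*(-1/20988) + 24097*(-1/18481)) - 18225/(-27 + 18225) = (24031/20988 - 24097/18481) - 18225/18198 = -61630925/387879228 - 18225/18198 = -61630925/387879228 - 1*675/674 = -61630925/387879228 - 675/674 = -151678861175/130715299836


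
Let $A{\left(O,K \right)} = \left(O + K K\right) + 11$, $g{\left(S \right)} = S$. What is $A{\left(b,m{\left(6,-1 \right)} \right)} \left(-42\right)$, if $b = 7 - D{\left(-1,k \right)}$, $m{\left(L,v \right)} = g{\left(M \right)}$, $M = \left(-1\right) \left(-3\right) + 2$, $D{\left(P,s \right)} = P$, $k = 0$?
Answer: $-1848$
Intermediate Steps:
$M = 5$ ($M = 3 + 2 = 5$)
$m{\left(L,v \right)} = 5$
$b = 8$ ($b = 7 - -1 = 7 + 1 = 8$)
$A{\left(O,K \right)} = 11 + O + K^{2}$ ($A{\left(O,K \right)} = \left(O + K^{2}\right) + 11 = 11 + O + K^{2}$)
$A{\left(b,m{\left(6,-1 \right)} \right)} \left(-42\right) = \left(11 + 8 + 5^{2}\right) \left(-42\right) = \left(11 + 8 + 25\right) \left(-42\right) = 44 \left(-42\right) = -1848$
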